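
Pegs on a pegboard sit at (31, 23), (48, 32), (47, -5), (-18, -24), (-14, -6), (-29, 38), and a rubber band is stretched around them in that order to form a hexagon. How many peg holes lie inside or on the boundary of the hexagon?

Using the shoelace formula, 2A = |(31·32 − 48·23) + (48·(-5) − 47·32) + (47·(-24) − (-18)·(-5)) + ((-18)·(-6) − (-14)·(-24)) + ((-14)·38 − (-29)·(-6)) + ((-29)·23 − 31·38)| = 5853, so the area is 5853/2.
Summing gcd(|Δx|,|Δy|) over the edges gives the boundary count: gcd(17,9) + gcd(1,37) + gcd(65,19) + gcd(4,18) + gcd(15,44) + gcd(60,15) = 1+1+1+2+1+15 = 21.
Pick's theorem gives I = A − B/2 + 1 = 5853/2 − 21/2 + 1 = 2917, so the closed region contains I + B = 2917 + 21 = 2938 lattice points.

2938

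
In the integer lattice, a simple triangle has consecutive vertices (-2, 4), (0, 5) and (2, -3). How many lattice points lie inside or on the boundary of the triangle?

By the shoelace formula, twice the signed area is |((-2)·5 − 0·4) + (0·(-3) − 2·5) + (2·4 − (-2)·(-3))| = 18, so the area is 9.
Summing gcd(|Δx|,|Δy|) over the edges gives the boundary count: gcd(2,1) + gcd(2,8) + gcd(4,7) = 1+2+1 = 4.
Pick's theorem gives I = A − B/2 + 1 = 9 − 4/2 + 1 = 8, so the closed region contains I + B = 8 + 4 = 12 lattice points.

12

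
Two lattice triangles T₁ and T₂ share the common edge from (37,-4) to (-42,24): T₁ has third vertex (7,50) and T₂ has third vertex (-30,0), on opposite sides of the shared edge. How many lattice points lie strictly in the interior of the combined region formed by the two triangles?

2484

The union is the simple quadrilateral with vertices (37,-4), (7,50), (-42,24), (-30,0) in order.
Using the shoelace formula, 2A = |(37·50 − 7·(-4)) + (7·24 − (-42)·50) + ((-42)·0 − (-30)·24) + ((-30)·(-4) − 37·0)| = 4986, so the area is 2493.
Along each edge there are gcd(|Δx|,|Δy|)+1 lattice points, so counting each shared vertex once the boundary has gcd(30,54) + gcd(49,26) + gcd(12,24) + gcd(67,4) = 6+1+12+1 = 20.
By Pick's theorem I = A − B/2 + 1 = 2493 − 20/2 + 1 = 2484.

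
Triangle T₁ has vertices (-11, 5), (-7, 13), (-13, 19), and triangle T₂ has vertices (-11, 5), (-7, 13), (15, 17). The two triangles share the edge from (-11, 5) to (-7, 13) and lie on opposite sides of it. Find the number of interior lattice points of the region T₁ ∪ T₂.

111

The union is the simple quadrilateral with vertices (-11, 5), (-13, 19), (-7, 13), (15, 17) in order.
The shoelace formula gives twice the area as |[(-11)·19 − (-13)·5] + [(-13)·13 − (-7)·19] + [(-7)·17 − 15·13] + [15·5 − (-11)·17]| = 232, so the area is 116.
Summing gcd(|Δx|,|Δy|) over the edges gives the boundary count: gcd(2,14) + gcd(6,6) + gcd(22,4) + gcd(26,12) = 2+6+2+2 = 12.
By Pick's theorem I = A − B/2 + 1 = 116 − 12/2 + 1 = 111.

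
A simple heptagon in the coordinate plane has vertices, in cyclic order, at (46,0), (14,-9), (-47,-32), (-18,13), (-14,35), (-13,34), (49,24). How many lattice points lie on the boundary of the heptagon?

Summing gcd(|Δx|,|Δy|) over the edges gives the boundary count: gcd(32,9) + gcd(61,23) + gcd(29,45) + gcd(4,22) + gcd(1,1) + gcd(62,10) + gcd(3,24) = 1+1+1+2+1+2+3 = 11.

11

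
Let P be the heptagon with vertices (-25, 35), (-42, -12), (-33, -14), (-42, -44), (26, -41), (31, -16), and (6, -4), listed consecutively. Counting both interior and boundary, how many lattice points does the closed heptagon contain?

3322

The shoelace formula gives twice the area as |[(-25)·(-12) − (-42)·35] + [(-42)·(-14) − (-33)·(-12)] + [(-33)·(-44) − (-42)·(-14)] + [(-42)·(-41) − 26·(-44)] + [26·(-16) − 31·(-41)] + [31·(-4) − 6·(-16)] + [6·35 − (-25)·(-4)]| = 6629, so the area is 3314.5.
Summing gcd(|Δx|,|Δy|) over the edges gives the boundary count: gcd(17,47) + gcd(9,2) + gcd(9,30) + gcd(68,3) + gcd(5,25) + gcd(25,12) + gcd(31,39) = 1+1+3+1+5+1+1 = 13.
Pick's theorem gives I = A − B/2 + 1 = 3314.5 − 13/2 + 1 = 3309, so the closed region contains I + B = 3309 + 13 = 3322 lattice points.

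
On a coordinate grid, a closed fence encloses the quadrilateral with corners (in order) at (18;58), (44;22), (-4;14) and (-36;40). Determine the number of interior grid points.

The shoelace formula gives twice the area as |(18·22 − 44·58) + (44·14 − (-4)·22) + ((-4)·40 − (-36)·14) + ((-36)·58 − 18·40)| = 3916, so the area is 1958.
Along each edge there are gcd(|Δx|,|Δy|)+1 lattice points, so counting each shared vertex once the boundary has gcd(26,36) + gcd(48,8) + gcd(32,26) + gcd(54,18) = 2+8+2+18 = 30.
By Pick's theorem A = I + B/2 − 1, so I = 1958 − 30/2 + 1 = 1944.

1944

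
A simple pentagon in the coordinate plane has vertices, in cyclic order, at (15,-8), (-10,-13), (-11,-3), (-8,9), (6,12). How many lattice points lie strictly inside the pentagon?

440

Using the shoelace formula, 2A = |[15·(-13) − (-10)·(-8)] + [(-10)·(-3) − (-11)·(-13)] + [(-11)·9 − (-8)·(-3)] + [(-8)·12 − 6·9] + [6·(-8) − 15·12]| = 889, so the area is 444.5.
Along each edge there are gcd(|Δx|,|Δy|)+1 lattice points, so counting each shared vertex once the boundary has gcd(25,5) + gcd(1,10) + gcd(3,12) + gcd(14,3) + gcd(9,20) = 5+1+3+1+1 = 11.
Pick's theorem gives I = A − B/2 + 1 = 444.5 − 11/2 + 1 = 440.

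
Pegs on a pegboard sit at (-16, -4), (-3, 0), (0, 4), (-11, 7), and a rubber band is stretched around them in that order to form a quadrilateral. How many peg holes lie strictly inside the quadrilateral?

By the shoelace formula, twice the signed area is |((-16)·0 − (-3)·(-4)) + ((-3)·4 − 0·0) + (0·7 − (-11)·4) + ((-11)·(-4) − (-16)·7)| = 176, so the area is 88.
Along each edge there are gcd(|Δx|,|Δy|)+1 lattice points, so counting each shared vertex once the boundary has gcd(13,4) + gcd(3,4) + gcd(11,3) + gcd(5,11) = 1+1+1+1 = 4.
Pick's theorem gives I = A − B/2 + 1 = 88 − 4/2 + 1 = 87.

87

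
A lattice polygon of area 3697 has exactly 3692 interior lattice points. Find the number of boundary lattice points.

12

Pick's theorem gives A = I + B/2 − 1, so B = 2(A − I + 1) = 2(3697 − 3692 + 1) = 12.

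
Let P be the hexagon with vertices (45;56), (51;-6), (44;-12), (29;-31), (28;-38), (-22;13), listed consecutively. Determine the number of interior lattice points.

The shoelace formula gives twice the area as |[45·(-6) − 51·56] + [51·(-12) − 44·(-6)] + [44·(-31) − 29·(-12)] + [29·(-38) − 28·(-31)] + [28·13 − (-22)·(-38)] + [(-22)·56 − 45·13]| = 7013, so the area is 7013/2.
The number of boundary lattice points is Σ gcd(|Δx|,|Δy|) = gcd(6,62) + gcd(7,6) + gcd(15,19) + gcd(1,7) + gcd(50,51) + gcd(67,43) = 2+1+1+1+1+1 = 7.
Pick's theorem gives I = A − B/2 + 1 = 7013/2 − 7/2 + 1 = 3504.

3504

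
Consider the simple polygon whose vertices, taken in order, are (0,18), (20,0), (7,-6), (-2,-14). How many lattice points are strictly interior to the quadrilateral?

The shoelace formula gives twice the area as |[0·0 − 20·18] + [20·(-6) − 7·0] + [7·(-14) − (-2)·(-6)] + [(-2)·18 − 0·(-14)]| = 626, so the area is 313.
Summing gcd(|Δx|,|Δy|) over the edges gives the boundary count: gcd(20,18) + gcd(13,6) + gcd(9,8) + gcd(2,32) = 2+1+1+2 = 6.
By Pick's theorem A = I + B/2 − 1, so I = 313 − 6/2 + 1 = 311.

311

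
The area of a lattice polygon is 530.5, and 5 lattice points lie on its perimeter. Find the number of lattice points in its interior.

Pick's theorem A = I + B/2 − 1 rearranges to I = A − B/2 + 1 = 530.5 − 5/2 + 1 = 529.

529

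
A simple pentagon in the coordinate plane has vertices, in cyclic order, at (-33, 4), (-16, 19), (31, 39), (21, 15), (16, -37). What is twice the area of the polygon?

By the shoelace formula, twice the signed area is |[(-33)·19 − (-16)·4] + [(-16)·39 − 31·19] + [31·15 − 21·39] + [21·(-37) − 16·15] + [16·4 − (-33)·(-37)]| = 4304, so the area is 2152.

4304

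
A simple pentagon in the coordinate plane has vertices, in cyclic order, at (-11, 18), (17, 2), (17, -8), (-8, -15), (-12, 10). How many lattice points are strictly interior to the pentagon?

584

The shoelace formula gives twice the area as |[(-11)·2 − 17·18] + [17·(-8) − 17·2] + [17·(-15) − (-8)·(-8)] + [(-8)·10 − (-12)·(-15)] + [(-12)·18 − (-11)·10]| = 1183, so the area is 1183/2.
The number of boundary lattice points is Σ gcd(|Δx|,|Δy|) = gcd(28,16) + gcd(0,10) + gcd(25,7) + gcd(4,25) + gcd(1,8) = 4+10+1+1+1 = 17.
By Pick's theorem A = I + B/2 − 1, so I = 1183/2 − 17/2 + 1 = 584.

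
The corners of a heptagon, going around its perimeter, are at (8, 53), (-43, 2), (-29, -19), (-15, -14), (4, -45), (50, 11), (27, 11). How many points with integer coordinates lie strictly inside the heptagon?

By the shoelace formula, twice the signed area is |[8·2 − (-43)·53] + [(-43)·(-19) − (-29)·2] + [(-29)·(-14) − (-15)·(-19)] + [(-15)·(-45) − 4·(-14)] + [4·11 − 50·(-45)] + [50·11 − 27·11] + [27·53 − 8·11]| = 7912, so the area is 3956.
The number of boundary lattice points is Σ gcd(|Δx|,|Δy|) = gcd(51,51) + gcd(14,21) + gcd(14,5) + gcd(19,31) + gcd(46,56) + gcd(23,0) + gcd(19,42) = 51+7+1+1+2+23+1 = 86.
By Pick's theorem A = I + B/2 − 1, so I = 3956 − 86/2 + 1 = 3914.

3914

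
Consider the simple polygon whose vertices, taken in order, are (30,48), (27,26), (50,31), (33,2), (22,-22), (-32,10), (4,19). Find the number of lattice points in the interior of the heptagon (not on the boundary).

2084

By the shoelace formula, twice the signed area is |(30·26 − 27·48) + (27·31 − 50·26) + (50·2 − 33·31) + (33·(-22) − 22·2) + (22·10 − (-32)·(-22)) + ((-32)·19 − 4·10) + (4·48 − 30·19)| = 4182, so the area is 2091.
Along each edge there are gcd(|Δx|,|Δy|)+1 lattice points, so counting each shared vertex once the boundary has gcd(3,22) + gcd(23,5) + gcd(17,29) + gcd(11,24) + gcd(54,32) + gcd(36,9) + gcd(26,29) = 1+1+1+1+2+9+1 = 16.
By Pick's theorem A = I + B/2 − 1, so I = 2091 − 16/2 + 1 = 2084.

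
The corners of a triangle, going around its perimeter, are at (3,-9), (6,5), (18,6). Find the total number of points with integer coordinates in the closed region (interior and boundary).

By the shoelace formula, twice the signed area is |(3·5 − 6·(-9)) + (6·6 − 18·5) + (18·(-9) − 3·6)| = 165, so the area is 82.5.
Along each edge there are gcd(|Δx|,|Δy|)+1 lattice points, so counting each shared vertex once the boundary has gcd(3,14) + gcd(12,1) + gcd(15,15) = 1+1+15 = 17.
Pick's theorem gives I = A − B/2 + 1 = 82.5 − 17/2 + 1 = 75, so the closed region contains I + B = 75 + 17 = 92 lattice points.

92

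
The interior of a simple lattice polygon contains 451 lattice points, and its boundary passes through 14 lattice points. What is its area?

457

Pick's theorem states A = I + B/2 − 1, so A = 451 + 14/2 − 1 = 457.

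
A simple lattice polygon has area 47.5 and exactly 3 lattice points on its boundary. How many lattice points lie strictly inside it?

47

Pick's theorem A = I + B/2 − 1 rearranges to I = A − B/2 + 1 = 47.5 − 3/2 + 1 = 47.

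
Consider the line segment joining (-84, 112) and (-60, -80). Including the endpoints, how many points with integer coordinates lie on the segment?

25

The number of lattice points on a segment between lattice points is gcd(|Δx|,|Δy|) + 1 = gcd(24,192) + 1 = 24 + 1 = 25.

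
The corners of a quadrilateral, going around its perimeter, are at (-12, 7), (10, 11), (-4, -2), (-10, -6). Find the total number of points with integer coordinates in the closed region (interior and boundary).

162

Using the shoelace formula, 2A = |((-12)·11 − 10·7) + (10·(-2) − (-4)·11) + ((-4)·(-6) − (-10)·(-2)) + ((-10)·7 − (-12)·(-6))| = 316, so the area is 158.
Along each edge there are gcd(|Δx|,|Δy|)+1 lattice points, so counting each shared vertex once the boundary has gcd(22,4) + gcd(14,13) + gcd(6,4) + gcd(2,13) = 2+1+2+1 = 6.
Pick's theorem gives I = A − B/2 + 1 = 158 − 6/2 + 1 = 156, so the closed region contains I + B = 156 + 6 = 162 lattice points.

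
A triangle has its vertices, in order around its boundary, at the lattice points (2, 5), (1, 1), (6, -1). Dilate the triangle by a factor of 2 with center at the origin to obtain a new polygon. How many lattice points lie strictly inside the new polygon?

The shoelace formula gives twice the area as |(2·1 − 1·5) + (1·(-1) − 6·1) + (6·5 − 2·(-1))| = 22, so the area is 11.
Along each edge there are gcd(|Δx|,|Δy|)+1 lattice points, so counting each shared vertex once the boundary has gcd(1,4) + gcd(5,2) + gcd(4,6) = 1+1+2 = 4.
Scaling by 2 multiplies the area by 2² = 4 (so the new area is 44) and multiplies the boundary lattice-point count by 2, giving 8.
By Pick's theorem, the interior count of the dilated polygon is 44 − 8/2 + 1 = 41.

41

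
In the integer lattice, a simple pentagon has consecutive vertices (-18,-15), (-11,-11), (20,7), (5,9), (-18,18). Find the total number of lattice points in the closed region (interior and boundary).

603

Using the shoelace formula, 2A = |[(-18)·(-11) − (-11)·(-15)] + [(-11)·7 − 20·(-11)] + [20·9 − 5·7] + [5·18 − (-18)·9] + [(-18)·(-15) − (-18)·18]| = 1167, so the area is 1167/2.
The number of boundary lattice points is Σ gcd(|Δx|,|Δy|) = gcd(7,4) + gcd(31,18) + gcd(15,2) + gcd(23,9) + gcd(0,33) = 1+1+1+1+33 = 37.
Pick's theorem gives I = A − B/2 + 1 = 1167/2 − 37/2 + 1 = 566, so the closed region contains I + B = 566 + 37 = 603 lattice points.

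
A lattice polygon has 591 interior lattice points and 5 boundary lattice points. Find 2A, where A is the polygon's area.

1185

By Pick's theorem, A = I + B/2 − 1 = 591 + 5/2 − 1 = 1185/2.
Hence 2A = 1185.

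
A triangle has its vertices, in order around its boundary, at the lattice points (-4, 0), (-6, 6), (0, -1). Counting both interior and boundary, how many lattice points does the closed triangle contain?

Using the shoelace formula, 2A = |[(-4)·6 − (-6)·0] + [(-6)·(-1) − 0·6] + [0·0 − (-4)·(-1)]| = 22, so the area is 11.
Summing gcd(|Δx|,|Δy|) over the edges gives the boundary count: gcd(2,6) + gcd(6,7) + gcd(4,1) = 2+1+1 = 4.
Pick's theorem gives I = A − B/2 + 1 = 11 − 4/2 + 1 = 10, so the closed region contains I + B = 10 + 4 = 14 lattice points.

14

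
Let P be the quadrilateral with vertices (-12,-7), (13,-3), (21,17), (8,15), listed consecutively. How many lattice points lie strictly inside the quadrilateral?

354

By the shoelace formula, twice the signed area is |[(-12)·(-3) − 13·(-7)] + [13·17 − 21·(-3)] + [21·15 − 8·17] + [8·(-7) − (-12)·15]| = 714, so the area is 357.
The number of boundary lattice points is Σ gcd(|Δx|,|Δy|) = gcd(25,4) + gcd(8,20) + gcd(13,2) + gcd(20,22) = 1+4+1+2 = 8.
By Pick's theorem A = I + B/2 − 1, so I = 357 − 8/2 + 1 = 354.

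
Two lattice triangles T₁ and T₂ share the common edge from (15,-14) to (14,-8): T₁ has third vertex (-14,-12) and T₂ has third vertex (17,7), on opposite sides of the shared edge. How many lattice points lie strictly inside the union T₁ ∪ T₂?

99

The union is the simple quadrilateral with vertices (15,-14), (-14,-12), (14,-8), (17,7) in order.
Using the shoelace formula, 2A = |[15·(-12) − (-14)·(-14)] + [(-14)·(-8) − 14·(-12)] + [14·7 − 17·(-8)] + [17·(-14) − 15·7]| = 205, so the area is 205/2.
The number of boundary lattice points is Σ gcd(|Δx|,|Δy|) = gcd(29,2) + gcd(28,4) + gcd(3,15) + gcd(2,21) = 1+4+3+1 = 9.
By Pick's theorem I = A − B/2 + 1 = 205/2 − 9/2 + 1 = 99.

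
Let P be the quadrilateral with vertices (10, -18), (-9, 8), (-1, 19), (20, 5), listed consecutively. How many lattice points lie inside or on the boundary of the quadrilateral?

526

Using the shoelace formula, 2A = |[10·8 − (-9)·(-18)] + [(-9)·19 − (-1)·8] + [(-1)·5 − 20·19] + [20·(-18) − 10·5]| = 1040, so the area is 520.
Summing gcd(|Δx|,|Δy|) over the edges gives the boundary count: gcd(19,26) + gcd(8,11) + gcd(21,14) + gcd(10,23) = 1+1+7+1 = 10.
Pick's theorem gives I = A − B/2 + 1 = 520 − 10/2 + 1 = 516, so the closed region contains I + B = 516 + 10 = 526 lattice points.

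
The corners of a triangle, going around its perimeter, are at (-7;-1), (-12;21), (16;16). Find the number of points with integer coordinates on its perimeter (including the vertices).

3

The number of boundary lattice points is Σ gcd(|Δx|,|Δy|) = gcd(5,22) + gcd(28,5) + gcd(23,17) = 1+1+1 = 3.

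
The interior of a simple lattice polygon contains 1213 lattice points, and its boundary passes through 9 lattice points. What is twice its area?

2433

Pick's theorem states A = I + B/2 − 1, so A = 1213 + 9/2 − 1 = 2433/2.
Hence 2A = 2433.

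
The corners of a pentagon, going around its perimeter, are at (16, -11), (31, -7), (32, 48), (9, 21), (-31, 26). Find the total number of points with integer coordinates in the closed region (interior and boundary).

The shoelace formula gives twice the area as |[16·(-7) − 31·(-11)] + [31·48 − 32·(-7)] + [32·21 − 9·48] + [9·26 − (-31)·21] + [(-31)·(-11) − 16·26]| = 2991, so the area is 2991/2.
The number of boundary lattice points is Σ gcd(|Δx|,|Δy|) = gcd(15,4) + gcd(1,55) + gcd(23,27) + gcd(40,5) + gcd(47,37) = 1+1+1+5+1 = 9.
Pick's theorem gives I = A − B/2 + 1 = 2991/2 − 9/2 + 1 = 1492, so the closed region contains I + B = 1492 + 9 = 1501 lattice points.

1501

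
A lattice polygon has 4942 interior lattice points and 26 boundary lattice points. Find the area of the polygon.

By Pick's theorem, A = I + B/2 − 1 = 4942 + 26/2 − 1 = 4954.

4954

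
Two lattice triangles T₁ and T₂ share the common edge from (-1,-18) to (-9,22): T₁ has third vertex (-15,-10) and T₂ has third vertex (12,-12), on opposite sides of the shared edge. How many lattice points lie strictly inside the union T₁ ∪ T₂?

530

The union is the simple quadrilateral with vertices (-1,-18), (-15,-10), (-9,22), (12,-12) in order.
By the shoelace formula, twice the signed area is |[(-1)·(-10) − (-15)·(-18)] + [(-15)·22 − (-9)·(-10)] + [(-9)·(-12) − 12·22] + [12·(-18) − (-1)·(-12)]| = 1064, so the area is 532.
Along each edge there are gcd(|Δx|,|Δy|)+1 lattice points, so counting each shared vertex once the boundary has gcd(14,8) + gcd(6,32) + gcd(21,34) + gcd(13,6) = 2+2+1+1 = 6.
By Pick's theorem I = A − B/2 + 1 = 532 − 6/2 + 1 = 530.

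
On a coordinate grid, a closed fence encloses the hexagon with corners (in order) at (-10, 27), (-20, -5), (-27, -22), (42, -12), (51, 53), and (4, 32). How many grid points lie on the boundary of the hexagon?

Summing gcd(|Δx|,|Δy|) over the edges gives the boundary count: gcd(10,32) + gcd(7,17) + gcd(69,10) + gcd(9,65) + gcd(47,21) + gcd(14,5) = 2+1+1+1+1+1 = 7.

7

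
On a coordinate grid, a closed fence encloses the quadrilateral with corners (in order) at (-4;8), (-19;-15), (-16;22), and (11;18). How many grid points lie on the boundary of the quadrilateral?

8

Summing gcd(|Δx|,|Δy|) over the edges gives the boundary count: gcd(15,23) + gcd(3,37) + gcd(27,4) + gcd(15,10) = 1+1+1+5 = 8.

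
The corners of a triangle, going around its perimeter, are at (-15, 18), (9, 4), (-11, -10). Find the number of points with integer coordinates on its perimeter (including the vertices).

The number of boundary lattice points is Σ gcd(|Δx|,|Δy|) = gcd(24,14) + gcd(20,14) + gcd(4,28) = 2+2+4 = 8.

8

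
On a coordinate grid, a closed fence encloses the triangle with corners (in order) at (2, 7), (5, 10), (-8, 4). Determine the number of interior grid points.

9

Using the shoelace formula, 2A = |[2·10 − 5·7] + [5·4 − (-8)·10] + [(-8)·7 − 2·4]| = 21, so the area is 21/2.
Along each edge there are gcd(|Δx|,|Δy|)+1 lattice points, so counting each shared vertex once the boundary has gcd(3,3) + gcd(13,6) + gcd(10,3) = 3+1+1 = 5.
Pick's theorem gives I = A − B/2 + 1 = 21/2 − 5/2 + 1 = 9.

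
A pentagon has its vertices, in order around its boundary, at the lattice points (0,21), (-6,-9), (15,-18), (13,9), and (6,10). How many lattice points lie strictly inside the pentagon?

By the shoelace formula, twice the signed area is |(0·(-9) − (-6)·21) + ((-6)·(-18) − 15·(-9)) + (15·9 − 13·(-18)) + (13·10 − 6·9) + (6·21 − 0·10)| = 940, so the area is 470.
Along each edge there are gcd(|Δx|,|Δy|)+1 lattice points, so counting each shared vertex once the boundary has gcd(6,30) + gcd(21,9) + gcd(2,27) + gcd(7,1) + gcd(6,11) = 6+3+1+1+1 = 12.
Pick's theorem gives I = A − B/2 + 1 = 470 − 12/2 + 1 = 465.

465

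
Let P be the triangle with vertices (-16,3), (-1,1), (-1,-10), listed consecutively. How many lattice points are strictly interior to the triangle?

77

Using the shoelace formula, 2A = |[(-16)·1 − (-1)·3] + [(-1)·(-10) − (-1)·1] + [(-1)·3 − (-16)·(-10)]| = 165, so the area is 82.5.
Summing gcd(|Δx|,|Δy|) over the edges gives the boundary count: gcd(15,2) + gcd(0,11) + gcd(15,13) = 1+11+1 = 13.
By Pick's theorem A = I + B/2 − 1, so I = 82.5 − 13/2 + 1 = 77.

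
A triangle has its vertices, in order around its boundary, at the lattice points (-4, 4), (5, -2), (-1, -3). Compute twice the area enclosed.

The shoelace formula gives twice the area as |((-4)·(-2) − 5·4) + (5·(-3) − (-1)·(-2)) + ((-1)·4 − (-4)·(-3))| = 45, so the area is 22.5.

45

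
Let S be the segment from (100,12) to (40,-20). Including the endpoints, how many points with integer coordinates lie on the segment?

5

The number of lattice points on a segment between lattice points is gcd(|Δx|,|Δy|) + 1 = gcd(60,32) + 1 = 4 + 1 = 5.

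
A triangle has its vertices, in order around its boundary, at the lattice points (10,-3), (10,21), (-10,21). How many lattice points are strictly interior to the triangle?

217

By the shoelace formula, twice the signed area is |[10·21 − 10·(-3)] + [10·21 − (-10)·21] + [(-10)·(-3) − 10·21]| = 480, so the area is 240.
Along each edge there are gcd(|Δx|,|Δy|)+1 lattice points, so counting each shared vertex once the boundary has gcd(0,24) + gcd(20,0) + gcd(20,24) = 24+20+4 = 48.
By Pick's theorem A = I + B/2 − 1, so I = 240 − 48/2 + 1 = 217.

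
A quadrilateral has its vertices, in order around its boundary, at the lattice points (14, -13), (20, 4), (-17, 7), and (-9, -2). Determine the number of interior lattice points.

382

By the shoelace formula, twice the signed area is |[14·4 − 20·(-13)] + [20·7 − (-17)·4] + [(-17)·(-2) − (-9)·7] + [(-9)·(-13) − 14·(-2)]| = 766, so the area is 383.
Summing gcd(|Δx|,|Δy|) over the edges gives the boundary count: gcd(6,17) + gcd(37,3) + gcd(8,9) + gcd(23,11) = 1+1+1+1 = 4.
By Pick's theorem A = I + B/2 − 1, so I = 383 − 4/2 + 1 = 382.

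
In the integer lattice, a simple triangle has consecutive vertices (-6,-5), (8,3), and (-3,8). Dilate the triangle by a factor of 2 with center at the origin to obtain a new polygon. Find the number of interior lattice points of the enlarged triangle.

313

By the shoelace formula, twice the signed area is |((-6)·3 − 8·(-5)) + (8·8 − (-3)·3) + ((-3)·(-5) − (-6)·8)| = 158, so the area is 79.
The number of boundary lattice points is Σ gcd(|Δx|,|Δy|) = gcd(14,8) + gcd(11,5) + gcd(3,13) = 2+1+1 = 4.
Scaling by 2 multiplies the area by 2² = 4 (so the new area is 316) and multiplies the boundary lattice-point count by 2, giving 8.
By Pick's theorem, the interior count of the dilated polygon is 316 − 8/2 + 1 = 313.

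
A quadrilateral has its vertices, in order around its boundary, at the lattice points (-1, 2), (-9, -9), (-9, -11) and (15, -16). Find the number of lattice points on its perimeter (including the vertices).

6

Summing gcd(|Δx|,|Δy|) over the edges gives the boundary count: gcd(8,11) + gcd(0,2) + gcd(24,5) + gcd(16,18) = 1+2+1+2 = 6.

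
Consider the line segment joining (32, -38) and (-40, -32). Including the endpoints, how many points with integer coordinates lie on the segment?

The number of lattice points on a segment between lattice points is gcd(|Δx|,|Δy|) + 1 = gcd(72,6) + 1 = 6 + 1 = 7.

7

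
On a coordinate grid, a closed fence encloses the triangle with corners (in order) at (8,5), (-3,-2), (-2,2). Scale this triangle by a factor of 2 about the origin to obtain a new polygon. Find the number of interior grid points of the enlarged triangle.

72

The shoelace formula gives twice the area as |(8·(-2) − (-3)·5) + ((-3)·2 − (-2)·(-2)) + ((-2)·5 − 8·2)| = 37, so the area is 37/2.
Summing gcd(|Δx|,|Δy|) over the edges gives the boundary count: gcd(11,7) + gcd(1,4) + gcd(10,3) = 1+1+1 = 3.
Scaling by 2 multiplies the area by 2² = 4 (so the new area is 74) and multiplies the boundary lattice-point count by 2, giving 6.
By Pick's theorem, the interior count of the dilated polygon is 74 − 6/2 + 1 = 72.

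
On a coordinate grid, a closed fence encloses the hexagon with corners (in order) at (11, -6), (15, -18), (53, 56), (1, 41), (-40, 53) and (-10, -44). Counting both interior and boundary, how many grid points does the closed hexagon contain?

4171

The shoelace formula gives twice the area as |[11·(-18) − 15·(-6)] + [15·56 − 53·(-18)] + [53·41 − 1·56] + [1·53 − (-40)·41] + [(-40)·(-44) − (-10)·53] + [(-10)·(-6) − 11·(-44)]| = 8330, so the area is 4165.
The number of boundary lattice points is Σ gcd(|Δx|,|Δy|) = gcd(4,12) + gcd(38,74) + gcd(52,15) + gcd(41,12) + gcd(30,97) + gcd(21,38) = 4+2+1+1+1+1 = 10.
Pick's theorem gives I = A − B/2 + 1 = 4165 − 10/2 + 1 = 4161, so the closed region contains I + B = 4161 + 10 = 4171 lattice points.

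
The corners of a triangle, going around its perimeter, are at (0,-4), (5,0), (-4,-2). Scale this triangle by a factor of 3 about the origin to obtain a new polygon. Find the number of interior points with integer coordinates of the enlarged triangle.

By the shoelace formula, twice the signed area is |(0·0 − 5·(-4)) + (5·(-2) − (-4)·0) + ((-4)·(-4) − 0·(-2))| = 26, so the area is 13.
Along each edge there are gcd(|Δx|,|Δy|)+1 lattice points, so counting each shared vertex once the boundary has gcd(5,4) + gcd(9,2) + gcd(4,2) = 1+1+2 = 4.
Scaling by 3 multiplies the area by 3² = 9 (so the new area is 117) and multiplies the boundary lattice-point count by 3, giving 12.
By Pick's theorem, the interior count of the dilated polygon is 117 − 12/2 + 1 = 112.

112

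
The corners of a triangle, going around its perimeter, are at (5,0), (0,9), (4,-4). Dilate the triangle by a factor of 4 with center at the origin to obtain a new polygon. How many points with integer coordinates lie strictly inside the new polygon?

227

By the shoelace formula, twice the signed area is |[5·9 − 0·0] + [0·(-4) − 4·9] + [4·0 − 5·(-4)]| = 29, so the area is 29/2.
Summing gcd(|Δx|,|Δy|) over the edges gives the boundary count: gcd(5,9) + gcd(4,13) + gcd(1,4) = 1+1+1 = 3.
Scaling by 4 multiplies the area by 4² = 16 (so the new area is 232) and multiplies the boundary lattice-point count by 4, giving 12.
By Pick's theorem, the interior count of the dilated polygon is 232 − 12/2 + 1 = 227.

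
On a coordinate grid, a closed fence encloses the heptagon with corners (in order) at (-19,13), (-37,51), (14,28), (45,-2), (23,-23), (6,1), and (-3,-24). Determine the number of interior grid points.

2492

By the shoelace formula, twice the signed area is |[(-19)·51 − (-37)·13] + [(-37)·28 − 14·51] + [14·(-2) − 45·28] + [45·(-23) − 23·(-2)] + [23·1 − 6·(-23)] + [6·(-24) − (-3)·1] + [(-3)·13 − (-19)·(-24)]| = 4990, so the area is 2495.
The number of boundary lattice points is Σ gcd(|Δx|,|Δy|) = gcd(18,38) + gcd(51,23) + gcd(31,30) + gcd(22,21) + gcd(17,24) + gcd(9,25) + gcd(16,37) = 2+1+1+1+1+1+1 = 8.
Pick's theorem gives I = A − B/2 + 1 = 2495 − 8/2 + 1 = 2492.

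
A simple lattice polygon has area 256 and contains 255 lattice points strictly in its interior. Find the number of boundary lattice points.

Pick's theorem gives A = I + B/2 − 1, so B = 2(A − I + 1) = 2(256 − 255 + 1) = 4.

4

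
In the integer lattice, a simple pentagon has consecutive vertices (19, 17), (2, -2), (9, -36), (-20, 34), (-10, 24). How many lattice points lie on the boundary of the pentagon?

14

Along each edge there are gcd(|Δx|,|Δy|)+1 lattice points, so counting each shared vertex once the boundary has gcd(17,19) + gcd(7,34) + gcd(29,70) + gcd(10,10) + gcd(29,7) = 1+1+1+10+1 = 14.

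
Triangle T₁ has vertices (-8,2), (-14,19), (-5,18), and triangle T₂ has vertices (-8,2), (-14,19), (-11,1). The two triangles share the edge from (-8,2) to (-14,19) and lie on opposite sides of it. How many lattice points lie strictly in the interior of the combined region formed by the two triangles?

The union is the simple quadrilateral with vertices (-8,2), (-5,18), (-14,19), (-11,1) in order.
Using the shoelace formula, 2A = |[(-8)·18 − (-5)·2] + [(-5)·19 − (-14)·18] + [(-14)·1 − (-11)·19] + [(-11)·2 − (-8)·1]| = 204, so the area is 102.
Summing gcd(|Δx|,|Δy|) over the edges gives the boundary count: gcd(3,16) + gcd(9,1) + gcd(3,18) + gcd(3,1) = 1+1+3+1 = 6.
By Pick's theorem I = A − B/2 + 1 = 102 − 6/2 + 1 = 100.

100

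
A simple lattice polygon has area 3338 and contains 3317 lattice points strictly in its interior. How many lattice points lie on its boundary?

Pick's theorem gives A = I + B/2 − 1, so B = 2(A − I + 1) = 2(3338 − 3317 + 1) = 44.

44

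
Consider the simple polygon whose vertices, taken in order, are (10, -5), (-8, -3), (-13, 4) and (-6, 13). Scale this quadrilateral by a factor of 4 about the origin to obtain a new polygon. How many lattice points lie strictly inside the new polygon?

Using the shoelace formula, 2A = |(10·(-3) − (-8)·(-5)) + ((-8)·4 − (-13)·(-3)) + ((-13)·13 − (-6)·4) + ((-6)·(-5) − 10·13)| = 386, so the area is 193.
Summing gcd(|Δx|,|Δy|) over the edges gives the boundary count: gcd(18,2) + gcd(5,7) + gcd(7,9) + gcd(16,18) = 2+1+1+2 = 6.
Scaling by 4 multiplies the area by 4² = 16 (so the new area is 3088) and multiplies the boundary lattice-point count by 4, giving 24.
By Pick's theorem, the interior count of the dilated polygon is 3088 − 24/2 + 1 = 3077.

3077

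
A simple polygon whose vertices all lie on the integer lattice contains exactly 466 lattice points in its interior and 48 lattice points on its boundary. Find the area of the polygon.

489

Pick's theorem states A = I + B/2 − 1, so A = 466 + 48/2 − 1 = 489.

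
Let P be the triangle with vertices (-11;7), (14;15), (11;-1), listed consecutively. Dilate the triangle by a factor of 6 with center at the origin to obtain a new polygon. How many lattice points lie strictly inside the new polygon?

6757

By the shoelace formula, twice the signed area is |((-11)·15 − 14·7) + (14·(-1) − 11·15) + (11·7 − (-11)·(-1))| = 376, so the area is 188.
The number of boundary lattice points is Σ gcd(|Δx|,|Δy|) = gcd(25,8) + gcd(3,16) + gcd(22,8) = 1+1+2 = 4.
Scaling by 6 multiplies the area by 6² = 36 (so the new area is 6768) and multiplies the boundary lattice-point count by 6, giving 24.
By Pick's theorem, the interior count of the dilated polygon is 6768 − 24/2 + 1 = 6757.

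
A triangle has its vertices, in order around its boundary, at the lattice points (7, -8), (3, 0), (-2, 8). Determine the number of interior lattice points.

Using the shoelace formula, 2A = |(7·0 − 3·(-8)) + (3·8 − (-2)·0) + ((-2)·(-8) − 7·8)| = 8, so the area is 4.
Summing gcd(|Δx|,|Δy|) over the edges gives the boundary count: gcd(4,8) + gcd(5,8) + gcd(9,16) = 4+1+1 = 6.
Pick's theorem gives I = A − B/2 + 1 = 4 − 6/2 + 1 = 2.

2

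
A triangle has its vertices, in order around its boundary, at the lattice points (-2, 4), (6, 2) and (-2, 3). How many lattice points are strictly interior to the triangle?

By the shoelace formula, twice the signed area is |[(-2)·2 − 6·4] + [6·3 − (-2)·2] + [(-2)·4 − (-2)·3]| = 8, so the area is 4.
Summing gcd(|Δx|,|Δy|) over the edges gives the boundary count: gcd(8,2) + gcd(8,1) + gcd(0,1) = 2+1+1 = 4.
Pick's theorem gives I = A − B/2 + 1 = 4 − 4/2 + 1 = 3.

3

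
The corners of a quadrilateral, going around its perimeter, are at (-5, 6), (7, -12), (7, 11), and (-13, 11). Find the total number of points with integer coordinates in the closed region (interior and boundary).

214

Using the shoelace formula, 2A = |[(-5)·(-12) − 7·6] + [7·11 − 7·(-12)] + [7·11 − (-13)·11] + [(-13)·6 − (-5)·11]| = 376, so the area is 188.
Along each edge there are gcd(|Δx|,|Δy|)+1 lattice points, so counting each shared vertex once the boundary has gcd(12,18) + gcd(0,23) + gcd(20,0) + gcd(8,5) = 6+23+20+1 = 50.
Pick's theorem gives I = A − B/2 + 1 = 188 − 50/2 + 1 = 164, so the closed region contains I + B = 164 + 50 = 214 lattice points.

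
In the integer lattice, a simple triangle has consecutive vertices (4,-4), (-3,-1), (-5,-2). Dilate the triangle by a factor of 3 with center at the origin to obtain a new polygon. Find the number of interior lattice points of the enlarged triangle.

55

By the shoelace formula, twice the signed area is |[4·(-1) − (-3)·(-4)] + [(-3)·(-2) − (-5)·(-1)] + [(-5)·(-4) − 4·(-2)]| = 13, so the area is 6.5.
The number of boundary lattice points is Σ gcd(|Δx|,|Δy|) = gcd(7,3) + gcd(2,1) + gcd(9,2) = 1+1+1 = 3.
Scaling by 3 multiplies the area by 3² = 9 (so the new area is 58.5) and multiplies the boundary lattice-point count by 3, giving 9.
By Pick's theorem, the interior count of the dilated polygon is 58.5 − 9/2 + 1 = 55.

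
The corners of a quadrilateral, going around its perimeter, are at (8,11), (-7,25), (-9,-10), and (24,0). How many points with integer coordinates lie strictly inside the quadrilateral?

The shoelace formula gives twice the area as |(8·25 − (-7)·11) + ((-7)·(-10) − (-9)·25) + ((-9)·0 − 24·(-10)) + (24·11 − 8·0)| = 1076, so the area is 538.
Summing gcd(|Δx|,|Δy|) over the edges gives the boundary count: gcd(15,14) + gcd(2,35) + gcd(33,10) + gcd(16,11) = 1+1+1+1 = 4.
Pick's theorem gives I = A − B/2 + 1 = 538 − 4/2 + 1 = 537.

537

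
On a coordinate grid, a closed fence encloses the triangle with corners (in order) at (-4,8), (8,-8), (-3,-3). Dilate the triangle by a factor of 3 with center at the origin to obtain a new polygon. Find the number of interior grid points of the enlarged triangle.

Using the shoelace formula, 2A = |[(-4)·(-8) − 8·8] + [8·(-3) − (-3)·(-8)] + [(-3)·8 − (-4)·(-3)]| = 116, so the area is 58.
Summing gcd(|Δx|,|Δy|) over the edges gives the boundary count: gcd(12,16) + gcd(11,5) + gcd(1,11) = 4+1+1 = 6.
Scaling by 3 multiplies the area by 3² = 9 (so the new area is 522) and multiplies the boundary lattice-point count by 3, giving 18.
By Pick's theorem, the interior count of the dilated polygon is 522 − 18/2 + 1 = 514.

514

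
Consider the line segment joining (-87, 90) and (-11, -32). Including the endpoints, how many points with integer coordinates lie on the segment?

3

The number of lattice points on a segment between lattice points is gcd(|Δx|,|Δy|) + 1 = gcd(76,122) + 1 = 2 + 1 = 3.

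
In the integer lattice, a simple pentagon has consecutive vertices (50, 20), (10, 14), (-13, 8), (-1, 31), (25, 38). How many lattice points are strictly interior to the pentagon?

The shoelace formula gives twice the area as |(50·14 − 10·20) + (10·8 − (-13)·14) + ((-13)·31 − (-1)·8) + ((-1)·38 − 25·31) + (25·20 − 50·38)| = 1846, so the area is 923.
The number of boundary lattice points is Σ gcd(|Δx|,|Δy|) = gcd(40,6) + gcd(23,6) + gcd(12,23) + gcd(26,7) + gcd(25,18) = 2+1+1+1+1 = 6.
By Pick's theorem A = I + B/2 − 1, so I = 923 − 6/2 + 1 = 921.

921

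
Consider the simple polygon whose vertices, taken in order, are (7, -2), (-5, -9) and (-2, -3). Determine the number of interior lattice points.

24

The shoelace formula gives twice the area as |[7·(-9) − (-5)·(-2)] + [(-5)·(-3) − (-2)·(-9)] + [(-2)·(-2) − 7·(-3)]| = 51, so the area is 51/2.
Along each edge there are gcd(|Δx|,|Δy|)+1 lattice points, so counting each shared vertex once the boundary has gcd(12,7) + gcd(3,6) + gcd(9,1) = 1+3+1 = 5.
By Pick's theorem A = I + B/2 − 1, so I = 51/2 − 5/2 + 1 = 24.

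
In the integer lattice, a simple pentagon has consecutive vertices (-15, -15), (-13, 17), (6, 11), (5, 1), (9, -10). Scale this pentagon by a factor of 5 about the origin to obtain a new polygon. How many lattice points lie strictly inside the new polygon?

13586

The shoelace formula gives twice the area as |((-15)·17 − (-13)·(-15)) + ((-13)·11 − 6·17) + (6·1 − 5·11) + (5·(-10) − 9·1) + (9·(-15) − (-15)·(-10))| = 1088, so the area is 544.
Summing gcd(|Δx|,|Δy|) over the edges gives the boundary count: gcd(2,32) + gcd(19,6) + gcd(1,10) + gcd(4,11) + gcd(24,5) = 2+1+1+1+1 = 6.
Scaling by 5 multiplies the area by 5² = 25 (so the new area is 13600) and multiplies the boundary lattice-point count by 5, giving 30.
By Pick's theorem, the interior count of the dilated polygon is 13600 − 30/2 + 1 = 13586.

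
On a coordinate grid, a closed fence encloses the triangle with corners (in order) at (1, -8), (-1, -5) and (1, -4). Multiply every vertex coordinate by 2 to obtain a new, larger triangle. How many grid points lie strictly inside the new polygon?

11

The shoelace formula gives twice the area as |(1·(-5) − (-1)·(-8)) + ((-1)·(-4) − 1·(-5)) + (1·(-8) − 1·(-4))| = 8, so the area is 4.
The number of boundary lattice points is Σ gcd(|Δx|,|Δy|) = gcd(2,3) + gcd(2,1) + gcd(0,4) = 1+1+4 = 6.
Scaling by 2 multiplies the area by 2² = 4 (so the new area is 16) and multiplies the boundary lattice-point count by 2, giving 12.
By Pick's theorem, the interior count of the dilated polygon is 16 − 12/2 + 1 = 11.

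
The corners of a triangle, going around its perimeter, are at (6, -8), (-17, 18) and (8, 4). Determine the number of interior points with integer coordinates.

163

By the shoelace formula, twice the signed area is |(6·18 − (-17)·(-8)) + ((-17)·4 − 8·18) + (8·(-8) − 6·4)| = 328, so the area is 164.
The number of boundary lattice points is Σ gcd(|Δx|,|Δy|) = gcd(23,26) + gcd(25,14) + gcd(2,12) = 1+1+2 = 4.
By Pick's theorem A = I + B/2 − 1, so I = 164 − 4/2 + 1 = 163.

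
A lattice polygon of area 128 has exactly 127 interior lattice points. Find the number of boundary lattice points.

4

Pick's theorem gives A = I + B/2 − 1, so B = 2(A − I + 1) = 2(128 − 127 + 1) = 4.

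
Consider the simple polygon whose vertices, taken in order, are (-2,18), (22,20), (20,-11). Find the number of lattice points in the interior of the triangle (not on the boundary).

Using the shoelace formula, 2A = |[(-2)·20 − 22·18] + [22·(-11) − 20·20] + [20·18 − (-2)·(-11)]| = 740, so the area is 370.
Summing gcd(|Δx|,|Δy|) over the edges gives the boundary count: gcd(24,2) + gcd(2,31) + gcd(22,29) = 2+1+1 = 4.
By Pick's theorem A = I + B/2 − 1, so I = 370 − 4/2 + 1 = 369.

369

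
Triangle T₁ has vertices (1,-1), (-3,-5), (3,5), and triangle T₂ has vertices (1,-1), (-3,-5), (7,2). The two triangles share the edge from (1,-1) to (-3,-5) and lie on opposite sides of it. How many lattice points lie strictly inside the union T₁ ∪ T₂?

The union is the simple quadrilateral with vertices (1,-1), (3,5), (-3,-5), (7,2) in order.
By the shoelace formula, twice the signed area is |(1·5 − 3·(-1)) + (3·(-5) − (-3)·5) + ((-3)·2 − 7·(-5)) + (7·(-1) − 1·2)| = 28, so the area is 14.
The number of boundary lattice points is Σ gcd(|Δx|,|Δy|) = gcd(2,6) + gcd(6,10) + gcd(10,7) + gcd(6,3) = 2+2+1+3 = 8.
By Pick's theorem I = A − B/2 + 1 = 14 − 8/2 + 1 = 11.

11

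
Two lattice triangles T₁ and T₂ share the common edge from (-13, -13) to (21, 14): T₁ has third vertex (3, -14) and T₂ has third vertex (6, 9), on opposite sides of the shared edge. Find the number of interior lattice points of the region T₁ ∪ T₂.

The union is the simple quadrilateral with vertices (-13, -13), (3, -14), (21, 14), (6, 9) in order.
By the shoelace formula, twice the signed area is |((-13)·(-14) − 3·(-13)) + (3·14 − 21·(-14)) + (21·9 − 6·14) + (6·(-13) − (-13)·9)| = 701, so the area is 350.5.
The number of boundary lattice points is Σ gcd(|Δx|,|Δy|) = gcd(16,1) + gcd(18,28) + gcd(15,5) + gcd(19,22) = 1+2+5+1 = 9.
By Pick's theorem I = A − B/2 + 1 = 350.5 − 9/2 + 1 = 347.

347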